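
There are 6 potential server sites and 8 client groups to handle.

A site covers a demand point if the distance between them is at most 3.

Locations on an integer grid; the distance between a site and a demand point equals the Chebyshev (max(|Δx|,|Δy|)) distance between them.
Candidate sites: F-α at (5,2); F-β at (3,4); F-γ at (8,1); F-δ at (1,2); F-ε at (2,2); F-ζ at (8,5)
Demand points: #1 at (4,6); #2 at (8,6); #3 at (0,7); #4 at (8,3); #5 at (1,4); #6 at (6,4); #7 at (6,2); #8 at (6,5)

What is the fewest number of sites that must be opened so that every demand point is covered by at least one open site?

Coverage sets (demand points within 3 of each site):
  F-α: {#4, #6, #7, #8}
  F-β: {#1, #3, #5, #6, #7, #8}
  F-γ: {#4, #6, #7}
  F-δ: {#5}
  F-ε: {#5}
  F-ζ: {#2, #4, #6, #7, #8}
No single site covers all 8 demand points.
But {F-β, F-ζ} covers everything, so the minimum is 2.

2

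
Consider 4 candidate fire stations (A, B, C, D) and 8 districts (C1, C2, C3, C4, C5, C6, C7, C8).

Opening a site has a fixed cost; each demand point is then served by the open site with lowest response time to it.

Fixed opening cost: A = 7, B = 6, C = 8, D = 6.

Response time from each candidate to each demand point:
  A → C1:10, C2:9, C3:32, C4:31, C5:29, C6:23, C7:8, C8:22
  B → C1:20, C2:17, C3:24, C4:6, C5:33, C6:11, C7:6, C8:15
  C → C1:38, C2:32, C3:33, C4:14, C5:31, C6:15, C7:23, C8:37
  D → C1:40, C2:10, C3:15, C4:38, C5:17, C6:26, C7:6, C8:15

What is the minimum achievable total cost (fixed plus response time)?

Open {A, B, D}: assign each demand point to its cheapest open site.
  C1→A 10, C2→A 9, C3→D 15, C4→B 6, C5→D 17, C6→B 11, C7→B 6, C8→B 15
  response time 89, fixed 19 → total 108.
Compare {B, D}: response time 100 + fixed 12 = 112.
Compare {A, B, C, D}: response time 89 + fixed 27 = 116.
Compare {B, C, D}: response time 100 + fixed 20 = 120.
All other subsets cost ≥ 112. Minimum total cost: 108.

108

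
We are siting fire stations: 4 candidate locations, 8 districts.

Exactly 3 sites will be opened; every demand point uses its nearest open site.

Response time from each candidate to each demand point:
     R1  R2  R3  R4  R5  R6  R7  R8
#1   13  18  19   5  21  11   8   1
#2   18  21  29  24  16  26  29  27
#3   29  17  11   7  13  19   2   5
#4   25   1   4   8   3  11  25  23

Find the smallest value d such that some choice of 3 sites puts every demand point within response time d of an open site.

13

Open {#1, #2, #4}.
  Farthest demand point is R1 at response time 13 (to #1); all others are ≤ 13.
With {#1, #3, #4} the worst case is 13.
With {#1, #2, #3} the worst case is 17.
No size-3 selection achieves below 13.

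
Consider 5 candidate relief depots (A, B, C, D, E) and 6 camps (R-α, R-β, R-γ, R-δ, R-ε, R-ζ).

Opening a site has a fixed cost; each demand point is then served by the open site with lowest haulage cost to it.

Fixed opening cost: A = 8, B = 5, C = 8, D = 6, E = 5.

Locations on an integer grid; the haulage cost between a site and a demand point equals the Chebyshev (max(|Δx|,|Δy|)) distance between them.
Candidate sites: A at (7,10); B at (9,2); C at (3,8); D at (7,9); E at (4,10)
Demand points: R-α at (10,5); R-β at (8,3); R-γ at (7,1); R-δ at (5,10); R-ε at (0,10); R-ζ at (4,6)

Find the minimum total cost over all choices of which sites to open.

Open {B, E}: assign each demand point to its cheapest open site.
  R-α→B 3, R-β→B 1, R-γ→B 2, R-δ→E 1, R-ε→E 4, R-ζ→E 4
  haulage cost 15, fixed 10 → total 25.
Compare {B, C}: haulage cost 13 + fixed 13 = 26.
Compare {B, D}: haulage cost 18 + fixed 11 = 29.
Compare {B, C, E}: haulage cost 12 + fixed 18 = 30.
All other subsets cost ≥ 26. Minimum total cost: 25.

25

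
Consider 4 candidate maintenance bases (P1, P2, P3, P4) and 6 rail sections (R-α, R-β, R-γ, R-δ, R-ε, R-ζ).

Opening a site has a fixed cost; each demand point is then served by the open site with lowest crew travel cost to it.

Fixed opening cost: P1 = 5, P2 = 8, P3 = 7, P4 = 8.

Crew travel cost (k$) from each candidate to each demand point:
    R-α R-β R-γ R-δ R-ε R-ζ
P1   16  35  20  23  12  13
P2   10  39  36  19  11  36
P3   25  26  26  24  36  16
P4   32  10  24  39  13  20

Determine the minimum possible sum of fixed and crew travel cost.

104

Open {P1, P2, P4}: assign each demand point to its cheapest open site.
  R-α→P2 10, R-β→P4 10, R-γ→P1 20, R-δ→P2 19, R-ε→P2 11, R-ζ→P1 13
  crew travel cost 83, fixed 21 → total 104.
Compare {P1, P4}: crew travel cost 94 + fixed 13 = 107.
Compare {P2, P4}: crew travel cost 94 + fixed 16 = 110.
Compare {P1, P2, P3, P4}: crew travel cost 83 + fixed 28 = 111.
All other subsets cost ≥ 107. Minimum total cost: 104.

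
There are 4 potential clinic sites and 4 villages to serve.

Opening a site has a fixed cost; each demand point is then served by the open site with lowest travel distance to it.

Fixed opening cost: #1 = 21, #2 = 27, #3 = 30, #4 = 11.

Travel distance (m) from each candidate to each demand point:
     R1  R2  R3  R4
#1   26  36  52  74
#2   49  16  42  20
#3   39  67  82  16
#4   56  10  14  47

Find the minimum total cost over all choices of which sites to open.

Open {#3, #4}: assign each demand point to its cheapest open site.
  R1→#3 39, R2→#4 10, R3→#4 14, R4→#3 16
  travel distance 79, fixed 41 → total 120.
Compare {#1, #3, #4}: travel distance 66 + fixed 62 = 128.
Compare {#1, #4}: travel distance 97 + fixed 32 = 129.
Compare {#1, #2, #4}: travel distance 70 + fixed 59 = 129.
All other subsets cost ≥ 128. Minimum total cost: 120.

120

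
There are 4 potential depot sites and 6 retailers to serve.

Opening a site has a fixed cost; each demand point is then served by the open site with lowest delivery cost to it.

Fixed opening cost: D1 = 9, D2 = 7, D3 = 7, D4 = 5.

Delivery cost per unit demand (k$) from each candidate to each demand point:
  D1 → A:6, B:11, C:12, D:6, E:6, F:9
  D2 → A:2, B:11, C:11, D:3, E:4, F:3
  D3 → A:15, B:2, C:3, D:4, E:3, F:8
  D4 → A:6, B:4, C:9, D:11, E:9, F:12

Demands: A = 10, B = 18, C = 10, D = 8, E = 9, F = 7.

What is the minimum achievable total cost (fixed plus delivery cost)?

172

Open {D2, D3}: assign each demand point to its cheapest open site.
  A→D2 10×2=20, B→D3 18×2=36, C→D3 10×3=30, D→D2 8×3=24, E→D3 9×3=27, F→D2 7×3=21
  delivery cost 158, fixed 14 → total 172.
Compare {D2, D3, D4}: delivery cost 158 + fixed 19 = 177.
Compare {D1, D2, D3}: delivery cost 158 + fixed 23 = 181.
Compare {D1, D2, D3, D4}: delivery cost 158 + fixed 28 = 186.
All other subsets cost ≥ 177. Minimum total cost: 172.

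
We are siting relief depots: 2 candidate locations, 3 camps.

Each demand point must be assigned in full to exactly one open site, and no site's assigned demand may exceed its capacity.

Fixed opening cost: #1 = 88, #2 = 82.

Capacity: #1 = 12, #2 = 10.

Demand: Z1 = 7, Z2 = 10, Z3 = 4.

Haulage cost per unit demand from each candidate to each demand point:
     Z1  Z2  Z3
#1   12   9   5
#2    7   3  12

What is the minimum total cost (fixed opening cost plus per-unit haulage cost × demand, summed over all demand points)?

304

Open {#1, #2}; cheapest assignment that respects the capacities:
  #1 (cap 12, load 11): Z1, Z3 — cost 7×12 + 4×5 = 104
  #2 (cap 10, load 10): Z2 — cost 10×3 = 30
  Shipping 134, fixed 170 → total 304.
  Any other capacity-feasible assignment to {#1, #2} ships for at least 134.
Total demand is 21 and no other set of sites has combined capacity ≥ 21, so {#1, #2} is the only feasible choice of open sites. Minimum: 304.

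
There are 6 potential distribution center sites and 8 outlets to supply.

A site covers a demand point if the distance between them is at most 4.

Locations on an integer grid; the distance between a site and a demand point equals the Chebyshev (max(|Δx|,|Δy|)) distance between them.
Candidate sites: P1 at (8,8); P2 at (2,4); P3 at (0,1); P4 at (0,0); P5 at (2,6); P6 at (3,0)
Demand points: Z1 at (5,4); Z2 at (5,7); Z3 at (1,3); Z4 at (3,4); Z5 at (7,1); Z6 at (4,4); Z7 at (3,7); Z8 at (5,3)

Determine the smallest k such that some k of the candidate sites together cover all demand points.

2

Coverage sets (demand points within 4 of each site):
  P1: {Z1, Z2, Z6}
  P2: {Z1, Z2, Z3, Z4, Z6, Z7, Z8}
  P3: {Z3, Z4, Z6}
  P4: {Z3, Z4, Z6}
  P5: {Z1, Z2, Z3, Z4, Z6, Z7, Z8}
  P6: {Z1, Z3, Z4, Z5, Z6, Z8}
No single site covers all 8 demand points.
But {P2, P6} covers everything, so the minimum is 2.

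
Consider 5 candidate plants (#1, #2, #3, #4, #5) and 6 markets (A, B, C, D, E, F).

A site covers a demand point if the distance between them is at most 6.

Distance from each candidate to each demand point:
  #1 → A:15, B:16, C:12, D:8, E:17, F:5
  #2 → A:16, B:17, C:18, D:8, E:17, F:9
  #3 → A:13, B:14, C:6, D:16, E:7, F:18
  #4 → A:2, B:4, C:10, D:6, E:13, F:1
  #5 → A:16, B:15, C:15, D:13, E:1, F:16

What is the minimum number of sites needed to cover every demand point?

Coverage sets (demand points within 6 of each site):
  #1: {F}
  #2: {}
  #3: {C}
  #4: {A, B, D, F}
  #5: {E}
No 2 sites suffice: every size-2 union leaves at least one demand point uncovered.
But {#3, #4, #5} covers everything, so the minimum is 3.

3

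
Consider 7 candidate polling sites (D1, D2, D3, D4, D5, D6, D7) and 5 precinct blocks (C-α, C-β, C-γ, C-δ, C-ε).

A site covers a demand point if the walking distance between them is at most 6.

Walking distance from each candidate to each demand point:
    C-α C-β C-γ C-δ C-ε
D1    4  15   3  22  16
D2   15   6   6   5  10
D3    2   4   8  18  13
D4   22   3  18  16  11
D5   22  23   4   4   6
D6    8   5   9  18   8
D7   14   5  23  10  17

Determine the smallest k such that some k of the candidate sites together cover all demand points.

Coverage sets (demand points within 6 of each site):
  D1: {C-α, C-γ}
  D2: {C-β, C-γ, C-δ}
  D3: {C-α, C-β}
  D4: {C-β}
  D5: {C-γ, C-δ, C-ε}
  D6: {C-β}
  D7: {C-β}
No single site covers all 5 demand points.
But {D3, D5} covers everything, so the minimum is 2.

2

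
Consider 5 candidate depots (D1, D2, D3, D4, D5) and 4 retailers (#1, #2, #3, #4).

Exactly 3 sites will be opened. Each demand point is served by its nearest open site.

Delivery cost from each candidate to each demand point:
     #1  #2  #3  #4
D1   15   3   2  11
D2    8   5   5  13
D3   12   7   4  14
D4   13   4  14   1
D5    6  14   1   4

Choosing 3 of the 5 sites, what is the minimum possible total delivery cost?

Open {D1, D4, D5}.
  #1→D5 6, #2→D1 3, #3→D5 1, #4→D4 1  ⇒ total 11.
Compare {D2, D4, D5}: total 12.
Compare {D3, D4, D5}: total 12.
No size-3 selection does better; minimum is 11.

11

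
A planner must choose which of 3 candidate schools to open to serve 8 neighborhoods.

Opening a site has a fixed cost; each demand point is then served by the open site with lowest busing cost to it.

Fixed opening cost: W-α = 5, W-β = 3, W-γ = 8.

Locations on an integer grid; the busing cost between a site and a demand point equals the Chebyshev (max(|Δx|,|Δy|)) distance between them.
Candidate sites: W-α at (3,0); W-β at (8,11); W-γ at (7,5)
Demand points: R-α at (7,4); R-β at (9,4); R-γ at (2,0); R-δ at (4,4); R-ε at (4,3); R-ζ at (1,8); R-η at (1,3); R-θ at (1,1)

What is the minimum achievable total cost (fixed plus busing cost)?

34

Open {W-α, W-γ}: assign each demand point to its cheapest open site.
  R-α→W-γ 1, R-β→W-γ 2, R-γ→W-α 1, R-δ→W-γ 3, R-ε→W-α 3, R-ζ→W-γ 6, R-η→W-α 3, R-θ→W-α 2
  busing cost 21, fixed 13 → total 34.
Compare {W-α}: busing cost 31 + fixed 5 = 36.
Compare {W-α, W-β, W-γ}: busing cost 21 + fixed 16 = 37.
Compare {W-α, W-β}: busing cost 30 + fixed 8 = 38.
All other subsets cost ≥ 36. Minimum total cost: 34.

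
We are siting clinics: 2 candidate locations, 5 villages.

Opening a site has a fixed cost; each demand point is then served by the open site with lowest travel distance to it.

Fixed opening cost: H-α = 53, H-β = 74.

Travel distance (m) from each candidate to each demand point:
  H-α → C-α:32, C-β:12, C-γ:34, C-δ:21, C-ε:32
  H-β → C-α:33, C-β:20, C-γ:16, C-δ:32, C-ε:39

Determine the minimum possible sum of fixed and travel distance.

184

Open {H-α}: assign each demand point to its cheapest open site.
  C-α→H-α 32, C-β→H-α 12, C-γ→H-α 34, C-δ→H-α 21, C-ε→H-α 32
  travel distance 131, fixed 53 → total 184.
Compare {H-β}: travel distance 140 + fixed 74 = 214.
Compare {H-α, H-β}: travel distance 113 + fixed 127 = 240.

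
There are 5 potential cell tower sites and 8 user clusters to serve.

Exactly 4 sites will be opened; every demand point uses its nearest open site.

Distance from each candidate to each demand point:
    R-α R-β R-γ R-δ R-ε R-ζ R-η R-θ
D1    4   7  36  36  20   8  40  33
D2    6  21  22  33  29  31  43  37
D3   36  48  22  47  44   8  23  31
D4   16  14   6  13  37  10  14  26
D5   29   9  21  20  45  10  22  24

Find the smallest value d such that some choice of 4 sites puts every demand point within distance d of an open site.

24

Open {D1, D2, D3, D5}.
  Farthest demand point is R-θ at distance 24 (to D5); all others are ≤ 24.
With {D1, D2, D4, D5} the worst case is 24.
With {D1, D3, D4, D5} the worst case is 24.
No size-4 selection achieves below 24.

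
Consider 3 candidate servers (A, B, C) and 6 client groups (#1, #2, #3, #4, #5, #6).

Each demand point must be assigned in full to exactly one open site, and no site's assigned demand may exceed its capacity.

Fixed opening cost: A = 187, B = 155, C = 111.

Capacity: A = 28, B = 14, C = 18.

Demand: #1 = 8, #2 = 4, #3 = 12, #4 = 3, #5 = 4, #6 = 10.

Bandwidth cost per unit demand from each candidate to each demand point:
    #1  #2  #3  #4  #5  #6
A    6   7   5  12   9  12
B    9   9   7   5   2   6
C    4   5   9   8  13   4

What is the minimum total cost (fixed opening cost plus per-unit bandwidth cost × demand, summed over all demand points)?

Open {A, C}; cheapest assignment that respects the capacities:
  A (cap 28, load 24): #1, #3, #5 — cost 8×6 + 12×5 + 4×9 = 144
  C (cap 18, load 17): #2, #4, #6 — cost 4×5 + 3×8 + 10×4 = 84
  Shipping 228, fixed 298 → total 526.
  Any other capacity-feasible assignment to {A, C} ships for at least 228.
Compare {A, B}: its best feasible assignment gives total 582.
Compare {A, B, C}: its best feasible assignment gives total 636.
Every other set of open sites that can feasibly serve all demand totals ≥ 582 even under its best assignment. Minimum: 526.

526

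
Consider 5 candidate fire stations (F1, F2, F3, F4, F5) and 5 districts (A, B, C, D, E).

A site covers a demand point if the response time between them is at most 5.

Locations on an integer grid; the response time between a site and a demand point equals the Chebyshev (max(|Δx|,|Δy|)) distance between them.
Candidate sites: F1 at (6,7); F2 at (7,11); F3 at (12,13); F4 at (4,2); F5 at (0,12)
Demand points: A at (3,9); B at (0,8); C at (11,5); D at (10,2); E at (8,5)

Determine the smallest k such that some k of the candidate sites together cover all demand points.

2

Coverage sets (demand points within 5 of each site):
  F1: {A, C, D, E}
  F2: {A}
  F3: {}
  F4: {E}
  F5: {A, B}
No single site covers all 5 demand points.
But {F1, F5} covers everything, so the minimum is 2.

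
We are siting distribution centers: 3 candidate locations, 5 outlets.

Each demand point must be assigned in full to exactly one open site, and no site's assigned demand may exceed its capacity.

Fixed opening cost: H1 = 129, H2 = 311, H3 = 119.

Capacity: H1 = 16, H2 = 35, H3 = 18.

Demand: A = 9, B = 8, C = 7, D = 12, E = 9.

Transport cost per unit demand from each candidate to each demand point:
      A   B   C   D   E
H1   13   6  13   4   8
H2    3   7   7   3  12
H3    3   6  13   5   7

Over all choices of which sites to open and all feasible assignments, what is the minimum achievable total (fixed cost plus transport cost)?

653

Open {H2, H3}; cheapest assignment that respects the capacities:
  H2 (cap 35, load 28): A, C, D — cost 9×3 + 7×7 + 12×3 = 112
  H3 (cap 18, load 17): B, E — cost 8×6 + 9×7 = 111
  Shipping 223, fixed 430 → total 653.
  Any other capacity-feasible assignment to {H2, H3} ships for at least 223.
Compare {H1, H2}: its best feasible assignment gives total 722.
Compare {H1, H2, H3}: its best feasible assignment gives total 782.
Every other set of open sites that can feasibly serve all demand totals ≥ 722 even under its best assignment. Minimum: 653.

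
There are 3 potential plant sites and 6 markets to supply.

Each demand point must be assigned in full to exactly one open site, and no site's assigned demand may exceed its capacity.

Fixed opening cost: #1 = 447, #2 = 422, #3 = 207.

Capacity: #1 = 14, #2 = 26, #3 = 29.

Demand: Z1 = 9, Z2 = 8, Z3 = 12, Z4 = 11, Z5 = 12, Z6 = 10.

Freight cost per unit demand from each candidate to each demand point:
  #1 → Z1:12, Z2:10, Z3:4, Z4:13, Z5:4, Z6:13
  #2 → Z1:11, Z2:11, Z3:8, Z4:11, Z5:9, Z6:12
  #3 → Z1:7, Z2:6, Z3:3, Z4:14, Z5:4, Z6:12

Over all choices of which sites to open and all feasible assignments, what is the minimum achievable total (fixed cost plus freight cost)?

Open {#1, #2, #3}; cheapest assignment that respects the capacities:
  #1 (cap 14, load 12): Z5 — cost 12×4 = 48
  #2 (cap 26, load 21): Z4, Z6 — cost 11×11 + 10×12 = 241
  #3 (cap 29, load 29): Z1, Z2, Z3 — cost 9×7 + 8×6 + 12×3 = 147
  Shipping 436, fixed 1076 → total 1512.
  Any other capacity-feasible assignment to {#1, #2, #3} ships for at least 436.
Total demand is 62 and no other set of sites has combined capacity ≥ 62, so {#1, #2, #3} is the only feasible choice of open sites. Minimum: 1512.

1512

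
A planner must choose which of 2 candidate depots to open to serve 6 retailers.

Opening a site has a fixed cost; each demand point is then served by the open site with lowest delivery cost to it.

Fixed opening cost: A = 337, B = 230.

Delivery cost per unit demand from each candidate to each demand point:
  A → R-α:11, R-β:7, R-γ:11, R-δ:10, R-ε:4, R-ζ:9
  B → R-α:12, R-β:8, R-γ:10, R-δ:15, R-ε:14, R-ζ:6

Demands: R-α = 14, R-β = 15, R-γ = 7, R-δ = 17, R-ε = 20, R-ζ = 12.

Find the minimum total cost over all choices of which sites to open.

Open {A}: assign each demand point to its cheapest open site.
  R-α→A 14×11=154, R-β→A 15×7=105, R-γ→A 7×11=77, R-δ→A 17×10=170, R-ε→A 20×4=80, R-ζ→A 12×9=108
  delivery cost 694, fixed 337 → total 1031.
Compare {B}: delivery cost 965 + fixed 230 = 1195.
Compare {A, B}: delivery cost 651 + fixed 567 = 1218.

1031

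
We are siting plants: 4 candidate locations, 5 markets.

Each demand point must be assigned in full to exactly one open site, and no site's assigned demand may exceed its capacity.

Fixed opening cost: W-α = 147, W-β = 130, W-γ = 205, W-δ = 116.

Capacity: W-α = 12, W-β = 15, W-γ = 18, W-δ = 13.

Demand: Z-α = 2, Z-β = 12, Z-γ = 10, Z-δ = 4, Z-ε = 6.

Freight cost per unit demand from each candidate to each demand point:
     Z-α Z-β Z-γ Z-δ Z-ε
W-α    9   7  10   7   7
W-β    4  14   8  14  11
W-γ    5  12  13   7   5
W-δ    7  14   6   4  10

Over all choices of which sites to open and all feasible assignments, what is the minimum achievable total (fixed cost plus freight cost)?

641

Open {W-α, W-β, W-δ}; cheapest assignment that respects the capacities:
  W-α (cap 12, load 12): Z-β — cost 12×7 = 84
  W-β (cap 15, load 12): Z-α, Z-γ — cost 2×4 + 10×8 = 88
  W-δ (cap 13, load 10): Z-δ, Z-ε — cost 4×4 + 6×10 = 76
  Shipping 248, fixed 393 → total 641.
  Any other capacity-feasible assignment to {W-α, W-β, W-δ} ships for at least 248.
Compare {W-α, W-γ, W-δ}: its best feasible assignment gives total 680.
Compare {W-α, W-β, W-γ}: its best feasible assignment gives total 712.
Every other set of open sites that can feasibly serve all demand totals ≥ 680 even under its best assignment. Minimum: 641.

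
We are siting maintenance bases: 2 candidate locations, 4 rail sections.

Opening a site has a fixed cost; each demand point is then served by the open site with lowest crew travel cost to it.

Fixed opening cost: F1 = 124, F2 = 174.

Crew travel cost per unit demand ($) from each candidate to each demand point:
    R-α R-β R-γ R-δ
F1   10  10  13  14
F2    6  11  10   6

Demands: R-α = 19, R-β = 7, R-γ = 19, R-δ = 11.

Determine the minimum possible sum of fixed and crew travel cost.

Open {F2}: assign each demand point to its cheapest open site.
  R-α→F2 19×6=114, R-β→F2 7×11=77, R-γ→F2 19×10=190, R-δ→F2 11×6=66
  crew travel cost 447, fixed 174 → total 621.
Compare {F1, F2}: crew travel cost 440 + fixed 298 = 738.
Compare {F1}: crew travel cost 661 + fixed 124 = 785.

621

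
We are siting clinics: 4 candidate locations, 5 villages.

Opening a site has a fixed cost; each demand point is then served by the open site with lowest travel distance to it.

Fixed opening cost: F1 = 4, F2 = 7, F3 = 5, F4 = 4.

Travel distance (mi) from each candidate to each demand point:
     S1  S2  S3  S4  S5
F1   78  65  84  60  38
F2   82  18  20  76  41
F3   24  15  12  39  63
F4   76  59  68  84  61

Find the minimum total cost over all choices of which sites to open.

137

Open {F1, F3}: assign each demand point to its cheapest open site.
  S1→F3 24, S2→F3 15, S3→F3 12, S4→F3 39, S5→F1 38
  travel distance 128, fixed 9 → total 137.
Compare {F1, F3, F4}: travel distance 128 + fixed 13 = 141.
Compare {F2, F3}: travel distance 131 + fixed 12 = 143.
Compare {F1, F2, F3}: travel distance 128 + fixed 16 = 144.
All other subsets cost ≥ 141. Minimum total cost: 137.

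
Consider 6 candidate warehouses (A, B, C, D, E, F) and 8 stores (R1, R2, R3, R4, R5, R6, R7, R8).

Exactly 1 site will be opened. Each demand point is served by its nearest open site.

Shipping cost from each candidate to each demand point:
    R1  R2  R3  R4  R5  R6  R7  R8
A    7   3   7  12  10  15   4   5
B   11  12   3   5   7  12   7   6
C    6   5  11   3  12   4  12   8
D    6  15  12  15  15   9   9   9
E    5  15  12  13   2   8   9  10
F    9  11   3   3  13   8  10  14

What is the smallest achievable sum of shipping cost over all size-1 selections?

61

Open {C}.
  R1→C 6, R2→C 5, R3→C 11, R4→C 3, R5→C 12, R6→C 4, R7→C 12, R8→C 8  ⇒ total 61.
Compare {A}: total 63.
Compare {B}: total 63.
No size-1 selection does better; minimum is 61.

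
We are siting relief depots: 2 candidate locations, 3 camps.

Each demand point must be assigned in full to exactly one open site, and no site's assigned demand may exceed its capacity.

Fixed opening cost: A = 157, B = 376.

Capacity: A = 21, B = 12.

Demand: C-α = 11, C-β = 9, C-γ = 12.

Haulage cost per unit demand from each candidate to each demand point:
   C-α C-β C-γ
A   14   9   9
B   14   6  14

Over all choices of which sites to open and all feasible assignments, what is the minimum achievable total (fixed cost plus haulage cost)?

Open {A, B}; cheapest assignment that respects the capacities:
  A (cap 21, load 21): C-β, C-γ — cost 9×9 + 12×9 = 189
  B (cap 12, load 11): C-α — cost 11×14 = 154
  Shipping 343, fixed 533 → total 876.
  Any other capacity-feasible assignment to {A, B} ships for at least 343.
Total demand is 32 and no other set of sites has combined capacity ≥ 32, so {A, B} is the only feasible choice of open sites. Minimum: 876.

876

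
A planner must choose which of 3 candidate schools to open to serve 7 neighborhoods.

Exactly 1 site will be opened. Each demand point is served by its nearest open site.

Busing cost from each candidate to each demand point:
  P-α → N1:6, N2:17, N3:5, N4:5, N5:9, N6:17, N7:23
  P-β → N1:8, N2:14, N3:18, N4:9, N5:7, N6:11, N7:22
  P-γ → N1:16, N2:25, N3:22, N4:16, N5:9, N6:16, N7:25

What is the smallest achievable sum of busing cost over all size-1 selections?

Open {P-α}.
  N1→P-α 6, N2→P-α 17, N3→P-α 5, N4→P-α 5, N5→P-α 9, N6→P-α 17, N7→P-α 23  ⇒ total 82.
Compare {P-β}: total 89.
Compare {P-γ}: total 129.

82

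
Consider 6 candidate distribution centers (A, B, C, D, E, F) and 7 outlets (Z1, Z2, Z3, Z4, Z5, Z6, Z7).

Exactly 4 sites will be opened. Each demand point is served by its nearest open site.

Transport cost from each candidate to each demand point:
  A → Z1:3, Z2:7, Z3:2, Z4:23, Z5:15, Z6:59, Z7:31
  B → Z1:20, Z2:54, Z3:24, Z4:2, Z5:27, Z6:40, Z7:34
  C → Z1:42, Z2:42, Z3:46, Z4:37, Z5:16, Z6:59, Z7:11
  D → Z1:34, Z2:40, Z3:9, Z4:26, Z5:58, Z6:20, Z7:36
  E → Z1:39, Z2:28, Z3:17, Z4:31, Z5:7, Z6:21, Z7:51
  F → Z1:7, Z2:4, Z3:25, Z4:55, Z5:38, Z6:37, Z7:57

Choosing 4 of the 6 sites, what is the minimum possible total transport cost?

Open {A, B, C, E}.
  Z1→A 3, Z2→A 7, Z3→A 2, Z4→B 2, Z5→E 7, Z6→E 21, Z7→C 11  ⇒ total 53.
Compare {A, B, C, D}: total 60.
Compare {B, C, D, F}: total 69.
No size-4 selection does better; minimum is 53.

53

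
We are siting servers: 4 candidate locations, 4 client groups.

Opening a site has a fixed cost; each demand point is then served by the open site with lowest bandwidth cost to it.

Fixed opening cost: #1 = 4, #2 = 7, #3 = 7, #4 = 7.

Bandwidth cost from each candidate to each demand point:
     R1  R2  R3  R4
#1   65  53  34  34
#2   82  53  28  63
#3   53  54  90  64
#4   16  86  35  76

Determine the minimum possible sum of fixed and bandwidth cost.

Open {#1, #4}: assign each demand point to its cheapest open site.
  R1→#4 16, R2→#1 53, R3→#1 34, R4→#1 34
  bandwidth cost 137, fixed 11 → total 148.
Compare {#1, #2, #4}: bandwidth cost 131 + fixed 18 = 149.
Compare {#1, #3, #4}: bandwidth cost 137 + fixed 18 = 155.
Compare {#1, #2, #3, #4}: bandwidth cost 131 + fixed 25 = 156.
All other subsets cost ≥ 149. Minimum total cost: 148.

148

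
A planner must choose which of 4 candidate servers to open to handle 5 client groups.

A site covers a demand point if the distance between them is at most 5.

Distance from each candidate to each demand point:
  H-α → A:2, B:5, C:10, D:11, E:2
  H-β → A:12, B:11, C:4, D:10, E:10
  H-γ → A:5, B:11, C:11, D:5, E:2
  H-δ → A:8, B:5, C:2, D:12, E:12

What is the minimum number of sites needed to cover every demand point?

Coverage sets (demand points within 5 of each site):
  H-α: {A, B, E}
  H-β: {C}
  H-γ: {A, D, E}
  H-δ: {B, C}
No single site covers all 5 demand points.
But {H-γ, H-δ} covers everything, so the minimum is 2.

2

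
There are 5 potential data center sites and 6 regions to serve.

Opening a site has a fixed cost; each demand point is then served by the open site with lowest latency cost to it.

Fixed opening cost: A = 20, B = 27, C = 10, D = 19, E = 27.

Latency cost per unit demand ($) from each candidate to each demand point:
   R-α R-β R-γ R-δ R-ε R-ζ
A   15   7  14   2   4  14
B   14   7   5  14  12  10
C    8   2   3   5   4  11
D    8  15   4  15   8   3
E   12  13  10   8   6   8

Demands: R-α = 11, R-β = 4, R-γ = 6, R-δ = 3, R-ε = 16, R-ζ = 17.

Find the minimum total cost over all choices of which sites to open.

273

Open {C, D}: assign each demand point to its cheapest open site.
  R-α→C 11×8=88, R-β→C 4×2=8, R-γ→C 6×3=18, R-δ→C 3×5=15, R-ε→C 16×4=64, R-ζ→D 17×3=51
  latency cost 244, fixed 29 → total 273.
Compare {A, C, D}: latency cost 235 + fixed 49 = 284.
Compare {A, D}: latency cost 261 + fixed 39 = 300.
Compare {B, C, D}: latency cost 244 + fixed 56 = 300.
All other subsets cost ≥ 284. Minimum total cost: 273.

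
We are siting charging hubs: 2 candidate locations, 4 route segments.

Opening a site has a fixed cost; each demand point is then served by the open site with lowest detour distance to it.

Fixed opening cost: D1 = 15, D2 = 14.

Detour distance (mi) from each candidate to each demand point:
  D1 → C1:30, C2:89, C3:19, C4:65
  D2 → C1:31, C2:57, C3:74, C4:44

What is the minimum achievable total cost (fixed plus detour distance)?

179

Open {D1, D2}: assign each demand point to its cheapest open site.
  C1→D1 30, C2→D2 57, C3→D1 19, C4→D2 44
  detour distance 150, fixed 29 → total 179.
Compare {D1}: detour distance 203 + fixed 15 = 218.
Compare {D2}: detour distance 206 + fixed 14 = 220.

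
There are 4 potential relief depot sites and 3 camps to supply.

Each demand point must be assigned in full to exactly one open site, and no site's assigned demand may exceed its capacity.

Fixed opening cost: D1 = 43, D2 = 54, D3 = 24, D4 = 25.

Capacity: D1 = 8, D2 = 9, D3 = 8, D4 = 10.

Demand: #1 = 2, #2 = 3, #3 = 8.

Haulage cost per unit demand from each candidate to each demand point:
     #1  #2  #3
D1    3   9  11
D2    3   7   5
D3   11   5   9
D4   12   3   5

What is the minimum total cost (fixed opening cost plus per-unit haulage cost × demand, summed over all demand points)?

126

Open {D3, D4}; cheapest assignment that respects the capacities:
  D3 (cap 8, load 5): #1, #2 — cost 2×11 + 3×5 = 37
  D4 (cap 10, load 8): #3 — cost 8×5 = 40
  Shipping 77, fixed 49 → total 126.
  Any other capacity-feasible assignment to {D3, D4} ships for at least 77.
Compare {D1, D4}: its best feasible assignment gives total 141.
Compare {D2, D4}: its best feasible assignment gives total 146.
Every other set of open sites that can feasibly serve all demand totals ≥ 141 even under its best assignment. Minimum: 126.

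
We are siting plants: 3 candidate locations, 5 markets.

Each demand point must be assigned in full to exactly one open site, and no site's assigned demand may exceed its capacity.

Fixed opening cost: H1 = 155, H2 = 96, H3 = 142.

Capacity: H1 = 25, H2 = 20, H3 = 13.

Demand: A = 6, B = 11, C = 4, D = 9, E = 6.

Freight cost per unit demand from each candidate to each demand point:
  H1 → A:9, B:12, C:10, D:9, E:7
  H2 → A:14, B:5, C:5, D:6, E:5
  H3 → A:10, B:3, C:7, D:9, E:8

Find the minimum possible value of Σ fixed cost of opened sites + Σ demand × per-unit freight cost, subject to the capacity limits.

496

Open {H1, H2}; cheapest assignment that respects the capacities:
  H1 (cap 25, load 16): A, C, E — cost 6×9 + 4×10 + 6×7 = 136
  H2 (cap 20, load 20): B, D — cost 11×5 + 9×6 = 109
  Shipping 245, fixed 251 → total 496.
  Any other capacity-feasible assignment to {H1, H2} ships for at least 245.
Compare {H1, H3}: its best feasible assignment gives total 547.
Compare {H1, H2, H3}: its best feasible assignment gives total 584.
Every other set of open sites that can feasibly serve all demand totals ≥ 547 even under its best assignment. Minimum: 496.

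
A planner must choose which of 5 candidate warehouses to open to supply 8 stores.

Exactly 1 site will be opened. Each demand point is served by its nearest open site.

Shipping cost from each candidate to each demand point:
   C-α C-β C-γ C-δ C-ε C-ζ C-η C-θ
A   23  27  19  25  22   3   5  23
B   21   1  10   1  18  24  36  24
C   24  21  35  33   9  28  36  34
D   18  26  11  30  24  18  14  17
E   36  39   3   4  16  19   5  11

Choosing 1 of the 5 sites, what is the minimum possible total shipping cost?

Open {E}.
  C-α→E 36, C-β→E 39, C-γ→E 3, C-δ→E 4, C-ε→E 16, C-ζ→E 19, C-η→E 5, C-θ→E 11  ⇒ total 133.
Compare {B}: total 135.
Compare {A}: total 147.
No size-1 selection does better; minimum is 133.

133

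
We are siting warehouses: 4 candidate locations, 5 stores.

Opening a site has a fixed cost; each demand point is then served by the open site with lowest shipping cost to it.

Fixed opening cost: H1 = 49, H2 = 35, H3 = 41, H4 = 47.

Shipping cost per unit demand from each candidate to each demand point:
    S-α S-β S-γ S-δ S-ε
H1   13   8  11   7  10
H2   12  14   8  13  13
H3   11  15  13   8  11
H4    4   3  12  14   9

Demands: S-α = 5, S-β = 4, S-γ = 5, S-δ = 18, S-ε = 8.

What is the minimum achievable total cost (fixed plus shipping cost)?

Open {H1, H4}: assign each demand point to its cheapest open site.
  S-α→H4 5×4=20, S-β→H4 4×3=12, S-γ→H1 5×11=55, S-δ→H1 18×7=126, S-ε→H4 8×9=72
  shipping cost 285, fixed 96 → total 381.
Compare {H3, H4}: shipping cost 308 + fixed 88 = 396.
Compare {H1, H2, H4}: shipping cost 270 + fixed 131 = 401.
Compare {H1}: shipping cost 358 + fixed 49 = 407.
All other subsets cost ≥ 396. Minimum total cost: 381.

381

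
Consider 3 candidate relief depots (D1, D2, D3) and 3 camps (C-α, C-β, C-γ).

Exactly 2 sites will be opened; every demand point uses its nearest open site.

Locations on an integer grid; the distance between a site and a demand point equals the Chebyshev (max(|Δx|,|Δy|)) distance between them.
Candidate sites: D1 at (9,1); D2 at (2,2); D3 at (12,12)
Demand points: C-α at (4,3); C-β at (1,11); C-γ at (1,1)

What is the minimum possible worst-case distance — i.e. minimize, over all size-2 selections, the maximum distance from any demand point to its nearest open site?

9

Open {D1, D2}.
  Farthest demand point is C-β at distance 9 (to D2); all others are ≤ 9.
With {D2, D3} the worst case is 9.
With {D1, D3} the worst case is 10.
No size-2 selection achieves below 9.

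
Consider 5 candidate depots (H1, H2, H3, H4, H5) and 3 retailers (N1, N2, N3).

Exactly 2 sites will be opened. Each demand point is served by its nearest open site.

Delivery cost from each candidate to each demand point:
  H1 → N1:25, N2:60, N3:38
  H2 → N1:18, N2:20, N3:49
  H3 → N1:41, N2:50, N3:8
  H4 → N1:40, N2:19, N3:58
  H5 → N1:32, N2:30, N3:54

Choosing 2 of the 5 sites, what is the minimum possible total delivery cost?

Open {H2, H3}.
  N1→H2 18, N2→H2 20, N3→H3 8  ⇒ total 46.
Compare {H3, H4}: total 67.
Compare {H3, H5}: total 70.
No size-2 selection does better; minimum is 46.

46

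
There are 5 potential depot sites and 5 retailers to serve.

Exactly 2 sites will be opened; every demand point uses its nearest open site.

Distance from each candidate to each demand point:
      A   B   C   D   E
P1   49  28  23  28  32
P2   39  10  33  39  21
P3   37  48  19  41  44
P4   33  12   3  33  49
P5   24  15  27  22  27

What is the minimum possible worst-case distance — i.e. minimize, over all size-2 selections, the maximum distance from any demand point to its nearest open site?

Open {P1, P5}.
  Farthest demand point is E at distance 27 (to P5); all others are ≤ 27.
With {P2, P5} the worst case is 27.
With {P3, P5} the worst case is 27.
No size-2 selection achieves below 27.

27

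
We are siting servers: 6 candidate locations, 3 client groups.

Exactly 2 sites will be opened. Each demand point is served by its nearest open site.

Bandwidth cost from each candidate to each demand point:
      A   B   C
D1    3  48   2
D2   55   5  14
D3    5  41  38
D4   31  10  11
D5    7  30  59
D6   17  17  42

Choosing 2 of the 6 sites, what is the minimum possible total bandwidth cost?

Open {D1, D2}.
  A→D1 3, B→D2 5, C→D1 2  ⇒ total 10.
Compare {D1, D4}: total 15.
Compare {D1, D6}: total 22.
No size-2 selection does better; minimum is 10.

10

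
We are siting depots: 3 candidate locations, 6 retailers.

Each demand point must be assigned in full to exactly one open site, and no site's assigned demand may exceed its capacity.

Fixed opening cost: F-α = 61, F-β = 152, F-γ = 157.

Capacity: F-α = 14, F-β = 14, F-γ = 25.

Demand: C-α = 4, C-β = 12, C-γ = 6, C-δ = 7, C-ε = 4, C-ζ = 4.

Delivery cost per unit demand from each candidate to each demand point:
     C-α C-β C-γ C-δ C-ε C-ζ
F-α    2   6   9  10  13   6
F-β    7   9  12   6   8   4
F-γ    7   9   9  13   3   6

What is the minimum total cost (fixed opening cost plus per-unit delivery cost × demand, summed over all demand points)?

Open {F-α, F-γ}; cheapest assignment that respects the capacities:
  F-α (cap 14, load 12): C-β — cost 12×6 = 72
  F-γ (cap 25, load 25): C-α, C-γ, C-δ, C-ε, C-ζ — cost 4×7 + 6×9 + 7×13 + 4×3 + 4×6 = 209
  Shipping 281, fixed 218 → total 499.
  Any other capacity-feasible assignment to {F-α, F-γ} ships for at least 281.
Compare {F-α, F-β, F-γ}: its best feasible assignment gives total 594.
Compare {F-β, F-γ}: its best feasible assignment gives total 595.
Every other set of open sites that can feasibly serve all demand totals ≥ 594 even under its best assignment. Minimum: 499.

499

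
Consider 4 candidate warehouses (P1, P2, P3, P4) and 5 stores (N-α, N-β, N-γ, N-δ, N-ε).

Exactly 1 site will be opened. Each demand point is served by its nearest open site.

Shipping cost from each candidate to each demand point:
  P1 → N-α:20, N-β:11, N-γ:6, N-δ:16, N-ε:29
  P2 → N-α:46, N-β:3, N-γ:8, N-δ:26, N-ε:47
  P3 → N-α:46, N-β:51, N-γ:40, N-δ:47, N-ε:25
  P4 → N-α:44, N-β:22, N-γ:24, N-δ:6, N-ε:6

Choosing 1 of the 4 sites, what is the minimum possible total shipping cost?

82

Open {P1}.
  N-α→P1 20, N-β→P1 11, N-γ→P1 6, N-δ→P1 16, N-ε→P1 29  ⇒ total 82.
Compare {P4}: total 102.
Compare {P2}: total 130.
No size-1 selection does better; minimum is 82.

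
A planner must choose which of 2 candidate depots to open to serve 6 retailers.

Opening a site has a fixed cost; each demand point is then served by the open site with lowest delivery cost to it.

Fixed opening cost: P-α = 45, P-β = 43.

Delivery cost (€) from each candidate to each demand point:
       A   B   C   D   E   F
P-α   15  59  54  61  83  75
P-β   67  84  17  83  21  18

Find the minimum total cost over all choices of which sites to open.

Open {P-α, P-β}: assign each demand point to its cheapest open site.
  A→P-α 15, B→P-α 59, C→P-β 17, D→P-α 61, E→P-β 21, F→P-β 18
  delivery cost 191, fixed 88 → total 279.
Compare {P-β}: delivery cost 290 + fixed 43 = 333.
Compare {P-α}: delivery cost 347 + fixed 45 = 392.

279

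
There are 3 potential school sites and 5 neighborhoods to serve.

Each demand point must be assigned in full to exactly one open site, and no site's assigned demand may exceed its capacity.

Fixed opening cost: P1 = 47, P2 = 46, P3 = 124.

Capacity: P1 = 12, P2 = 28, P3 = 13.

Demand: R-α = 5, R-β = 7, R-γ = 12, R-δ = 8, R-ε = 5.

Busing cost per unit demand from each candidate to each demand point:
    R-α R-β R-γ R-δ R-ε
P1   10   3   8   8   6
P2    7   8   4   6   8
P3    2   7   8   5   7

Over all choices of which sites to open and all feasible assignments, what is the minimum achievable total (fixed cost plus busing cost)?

275

Open {P1, P2}; cheapest assignment that respects the capacities:
  P1 (cap 12, load 12): R-β, R-ε — cost 7×3 + 5×6 = 51
  P2 (cap 28, load 25): R-α, R-γ, R-δ — cost 5×7 + 12×4 + 8×6 = 131
  Shipping 182, fixed 93 → total 275.
  Any other capacity-feasible assignment to {P1, P2} ships for at least 182.
Compare {P2, P3}: its best feasible assignment gives total 364.
Compare {P1, P2, P3}: its best feasible assignment gives total 366.
Every other set of open sites that can feasibly serve all demand totals ≥ 364 even under its best assignment. Minimum: 275.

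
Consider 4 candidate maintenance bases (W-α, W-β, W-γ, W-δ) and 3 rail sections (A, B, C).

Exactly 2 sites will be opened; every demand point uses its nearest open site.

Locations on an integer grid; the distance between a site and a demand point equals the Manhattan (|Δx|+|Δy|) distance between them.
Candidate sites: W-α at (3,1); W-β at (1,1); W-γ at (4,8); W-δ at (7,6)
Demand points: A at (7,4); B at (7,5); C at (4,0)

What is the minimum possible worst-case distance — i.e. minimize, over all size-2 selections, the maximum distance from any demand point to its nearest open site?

2

Open {W-α, W-δ}.
  Farthest demand point is A at distance 2 (to W-δ); all others are ≤ 2.
With {W-β, W-δ} the worst case is 4.
With {W-α, W-γ} the worst case is 7.
No size-2 selection achieves below 2.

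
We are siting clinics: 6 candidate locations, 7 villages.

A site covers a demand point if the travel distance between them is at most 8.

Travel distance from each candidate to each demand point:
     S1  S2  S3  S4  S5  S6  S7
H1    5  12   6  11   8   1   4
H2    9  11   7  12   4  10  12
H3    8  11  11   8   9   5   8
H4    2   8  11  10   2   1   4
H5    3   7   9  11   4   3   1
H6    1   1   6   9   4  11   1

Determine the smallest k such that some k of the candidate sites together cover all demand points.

2

Coverage sets (demand points within 8 of each site):
  H1: {S1, S3, S5, S6, S7}
  H2: {S3, S5}
  H3: {S1, S4, S6, S7}
  H4: {S1, S2, S5, S6, S7}
  H5: {S1, S2, S5, S6, S7}
  H6: {S1, S2, S3, S5, S7}
No single site covers all 7 demand points.
But {H3, H6} covers everything, so the minimum is 2.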